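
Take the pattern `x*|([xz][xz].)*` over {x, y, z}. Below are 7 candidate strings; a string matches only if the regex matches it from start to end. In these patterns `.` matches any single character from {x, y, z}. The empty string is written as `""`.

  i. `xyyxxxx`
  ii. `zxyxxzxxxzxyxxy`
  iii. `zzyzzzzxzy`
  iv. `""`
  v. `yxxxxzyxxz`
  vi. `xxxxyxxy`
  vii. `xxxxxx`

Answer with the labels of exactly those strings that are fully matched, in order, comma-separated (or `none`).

i → no match
ii → match
iii → no match
iv → match
v → no match
vi → no match
vii → match

ii, iv, vii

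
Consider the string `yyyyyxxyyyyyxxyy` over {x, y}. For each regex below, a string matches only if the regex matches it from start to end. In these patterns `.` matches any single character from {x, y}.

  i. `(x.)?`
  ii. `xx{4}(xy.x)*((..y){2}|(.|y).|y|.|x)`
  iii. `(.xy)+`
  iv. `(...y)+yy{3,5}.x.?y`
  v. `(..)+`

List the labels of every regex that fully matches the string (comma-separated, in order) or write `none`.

iv, v

i → no match
ii → no match — must start with `xx`
iii → no match — must end with `xy`
iv → match
v → match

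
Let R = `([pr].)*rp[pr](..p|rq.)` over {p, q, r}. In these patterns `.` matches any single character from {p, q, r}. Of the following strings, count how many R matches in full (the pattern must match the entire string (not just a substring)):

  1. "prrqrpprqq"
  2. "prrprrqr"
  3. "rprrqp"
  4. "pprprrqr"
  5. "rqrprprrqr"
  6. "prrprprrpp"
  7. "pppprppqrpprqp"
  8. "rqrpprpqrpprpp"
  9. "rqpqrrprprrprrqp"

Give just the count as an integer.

1 → match
2 → match
3 → match
4 → match
5 → match
6 → match
7 → match
8 → match
9 → match
Total matched: 9

9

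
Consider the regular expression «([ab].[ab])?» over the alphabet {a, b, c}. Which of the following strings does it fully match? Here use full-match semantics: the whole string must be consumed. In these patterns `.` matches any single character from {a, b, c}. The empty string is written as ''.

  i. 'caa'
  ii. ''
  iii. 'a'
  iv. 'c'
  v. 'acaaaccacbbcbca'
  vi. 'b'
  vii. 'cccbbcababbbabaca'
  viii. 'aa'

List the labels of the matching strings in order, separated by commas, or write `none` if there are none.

i → no match
ii → match
iii → no match
iv → no match
v → no match
vi → no match
vii → no match
viii → no match

ii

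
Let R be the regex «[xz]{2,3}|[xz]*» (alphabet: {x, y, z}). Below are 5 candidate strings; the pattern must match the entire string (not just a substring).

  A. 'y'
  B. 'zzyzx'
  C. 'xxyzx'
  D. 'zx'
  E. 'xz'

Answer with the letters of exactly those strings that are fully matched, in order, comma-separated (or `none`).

A → no match
B → no match
C → no match
D → match
E → match

D, E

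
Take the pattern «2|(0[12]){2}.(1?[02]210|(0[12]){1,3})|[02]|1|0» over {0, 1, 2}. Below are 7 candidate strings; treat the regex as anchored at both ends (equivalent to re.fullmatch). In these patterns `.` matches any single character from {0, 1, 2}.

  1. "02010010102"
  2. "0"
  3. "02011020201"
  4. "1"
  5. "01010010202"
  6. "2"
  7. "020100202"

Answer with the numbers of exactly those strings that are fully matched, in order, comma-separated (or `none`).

1. "02010010102" → match
2. "0" → match
3. "02011020201" → match
4. "1" → match
5. "01010010202" → match
6. "2" → match
7. "020100202" → match

1, 2, 3, 4, 5, 6, 7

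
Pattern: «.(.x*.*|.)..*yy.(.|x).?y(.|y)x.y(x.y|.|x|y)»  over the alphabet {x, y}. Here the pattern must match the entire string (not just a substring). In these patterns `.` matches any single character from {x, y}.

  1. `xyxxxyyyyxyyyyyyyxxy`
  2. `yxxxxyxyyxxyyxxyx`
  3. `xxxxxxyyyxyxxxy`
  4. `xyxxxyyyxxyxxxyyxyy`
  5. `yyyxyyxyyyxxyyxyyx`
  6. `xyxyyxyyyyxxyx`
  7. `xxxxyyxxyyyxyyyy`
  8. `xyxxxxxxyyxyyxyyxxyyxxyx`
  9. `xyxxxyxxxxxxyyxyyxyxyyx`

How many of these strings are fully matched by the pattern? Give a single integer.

4

1 → no match
2 → match
3 → no match
4 → no match
5 → match
6 → match
7 → no match
8 → match
9 → no match
Total matched: 4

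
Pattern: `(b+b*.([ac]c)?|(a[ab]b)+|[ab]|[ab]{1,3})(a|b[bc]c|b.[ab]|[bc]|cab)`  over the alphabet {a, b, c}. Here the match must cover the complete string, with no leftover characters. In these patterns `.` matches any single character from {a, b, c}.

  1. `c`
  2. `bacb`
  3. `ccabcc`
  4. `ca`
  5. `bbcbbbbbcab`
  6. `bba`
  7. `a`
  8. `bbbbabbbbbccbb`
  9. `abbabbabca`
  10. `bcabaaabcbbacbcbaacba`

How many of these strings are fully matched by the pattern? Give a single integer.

1 → no match
2 → no match
3 → no match
4 → no match
5 → no match
6 → match
7 → no match
8 → no match
9 → no match
10 → no match
Total matched: 1

1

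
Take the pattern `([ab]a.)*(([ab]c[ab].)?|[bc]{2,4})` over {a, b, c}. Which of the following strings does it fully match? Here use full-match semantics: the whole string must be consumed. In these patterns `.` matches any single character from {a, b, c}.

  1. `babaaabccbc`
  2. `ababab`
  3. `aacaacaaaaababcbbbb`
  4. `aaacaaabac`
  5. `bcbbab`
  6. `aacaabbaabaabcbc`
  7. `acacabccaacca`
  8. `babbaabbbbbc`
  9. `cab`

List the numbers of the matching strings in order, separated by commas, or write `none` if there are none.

6

1 → no match
2 → no match
3 → no match
4 → no match
5 → no match
6 → match
7 → no match
8 → no match
9 → no match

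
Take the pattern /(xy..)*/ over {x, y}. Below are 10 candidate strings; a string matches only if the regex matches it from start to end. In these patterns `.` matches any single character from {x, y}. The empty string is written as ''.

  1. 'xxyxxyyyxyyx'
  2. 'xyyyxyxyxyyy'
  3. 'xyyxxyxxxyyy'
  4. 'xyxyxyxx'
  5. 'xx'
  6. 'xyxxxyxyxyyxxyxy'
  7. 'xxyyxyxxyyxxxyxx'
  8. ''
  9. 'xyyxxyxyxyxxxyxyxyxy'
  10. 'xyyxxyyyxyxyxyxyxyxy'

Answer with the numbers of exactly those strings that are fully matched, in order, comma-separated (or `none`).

1 → no match
2 → match
3 → match
4 → match
5 → no match
6 → match
7 → no match
8 → match
9 → match
10 → match

2, 3, 4, 6, 8, 9, 10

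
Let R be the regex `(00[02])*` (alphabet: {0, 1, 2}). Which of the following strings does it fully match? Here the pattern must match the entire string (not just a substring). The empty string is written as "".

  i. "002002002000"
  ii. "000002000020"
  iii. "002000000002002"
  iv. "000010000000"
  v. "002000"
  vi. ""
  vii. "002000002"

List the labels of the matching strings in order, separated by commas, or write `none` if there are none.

i → match
ii → no match
iii → match
iv → no match
v → match
vi → match
vii → match

i, iii, v, vi, vii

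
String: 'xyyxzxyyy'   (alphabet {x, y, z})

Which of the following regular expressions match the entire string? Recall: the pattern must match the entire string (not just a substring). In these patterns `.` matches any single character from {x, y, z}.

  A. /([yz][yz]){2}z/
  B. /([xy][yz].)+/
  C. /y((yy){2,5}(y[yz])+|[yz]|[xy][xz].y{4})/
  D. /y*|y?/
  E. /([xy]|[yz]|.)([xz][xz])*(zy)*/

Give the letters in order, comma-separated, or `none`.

B

A → no match — must end with 'z'
B → match
C → no match — must start with 'y'
D → no match
E → no match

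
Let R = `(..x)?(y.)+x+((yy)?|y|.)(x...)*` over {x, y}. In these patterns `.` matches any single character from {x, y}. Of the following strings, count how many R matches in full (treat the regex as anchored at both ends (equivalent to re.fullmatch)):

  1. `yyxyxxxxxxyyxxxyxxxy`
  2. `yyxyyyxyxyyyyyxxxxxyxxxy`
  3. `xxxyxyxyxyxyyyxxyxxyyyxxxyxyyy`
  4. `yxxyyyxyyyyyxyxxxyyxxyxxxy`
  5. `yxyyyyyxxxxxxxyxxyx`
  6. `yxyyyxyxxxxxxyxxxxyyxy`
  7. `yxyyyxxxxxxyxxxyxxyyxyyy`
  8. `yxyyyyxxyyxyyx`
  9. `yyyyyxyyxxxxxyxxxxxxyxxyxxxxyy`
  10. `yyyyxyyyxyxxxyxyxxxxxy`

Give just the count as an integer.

6

1 → match
2 → match
3 → no match
4 → no match
5 → match
6 → no match
7 → match
8 → match
9 → match
10 → no match
Total matched: 6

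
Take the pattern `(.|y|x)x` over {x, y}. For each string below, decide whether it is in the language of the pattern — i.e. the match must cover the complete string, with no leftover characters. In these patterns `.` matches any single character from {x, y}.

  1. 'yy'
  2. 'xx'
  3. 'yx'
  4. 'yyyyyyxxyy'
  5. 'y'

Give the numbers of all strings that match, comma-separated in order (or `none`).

2, 3

1 → no match — must end with 'x'
2 → match
3 → match
4 → no match — must end with 'x'
5 → no match — must end with 'x'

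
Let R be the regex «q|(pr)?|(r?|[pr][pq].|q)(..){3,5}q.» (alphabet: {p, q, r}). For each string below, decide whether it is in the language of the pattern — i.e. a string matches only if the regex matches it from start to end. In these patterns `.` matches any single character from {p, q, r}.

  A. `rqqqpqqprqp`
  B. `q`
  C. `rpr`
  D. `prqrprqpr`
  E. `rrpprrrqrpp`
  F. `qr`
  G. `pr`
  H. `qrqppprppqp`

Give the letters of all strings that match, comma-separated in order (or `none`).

A → match
B → match
C → no match
D → no match
E → no match
F → no match
G → match
H → match

A, B, G, H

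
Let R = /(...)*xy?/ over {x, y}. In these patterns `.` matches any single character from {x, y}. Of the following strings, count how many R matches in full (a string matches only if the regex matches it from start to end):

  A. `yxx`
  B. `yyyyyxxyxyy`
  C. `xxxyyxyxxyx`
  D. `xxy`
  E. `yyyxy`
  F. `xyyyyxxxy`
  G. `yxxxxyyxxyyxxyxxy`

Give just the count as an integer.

2

A → no match
B → no match
C → no match
D → no match
E → match
F → no match
G → match
Total matched: 2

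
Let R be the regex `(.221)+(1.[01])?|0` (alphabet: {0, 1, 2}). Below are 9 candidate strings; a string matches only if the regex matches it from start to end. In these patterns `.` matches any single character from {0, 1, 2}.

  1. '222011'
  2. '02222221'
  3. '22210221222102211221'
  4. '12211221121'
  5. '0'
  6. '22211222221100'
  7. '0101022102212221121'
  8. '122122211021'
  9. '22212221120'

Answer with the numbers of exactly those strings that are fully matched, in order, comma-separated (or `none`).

3, 4, 5, 9

1 → no match
2 → no match
3 → match
4 → match
5 → match
6 → no match
7 → no match
8 → no match
9 → match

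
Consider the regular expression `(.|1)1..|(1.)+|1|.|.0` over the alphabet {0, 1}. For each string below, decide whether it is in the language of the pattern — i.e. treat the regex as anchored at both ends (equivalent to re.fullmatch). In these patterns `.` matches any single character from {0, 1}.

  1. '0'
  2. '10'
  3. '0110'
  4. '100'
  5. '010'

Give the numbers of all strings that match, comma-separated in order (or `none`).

1, 2, 3

1. '0' → match
2. '10' → match
3. '0110' → match
4. '100' → no match
5. '010' → no match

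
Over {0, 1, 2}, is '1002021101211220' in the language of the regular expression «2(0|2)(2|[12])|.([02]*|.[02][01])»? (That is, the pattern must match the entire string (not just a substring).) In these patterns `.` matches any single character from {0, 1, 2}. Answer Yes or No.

No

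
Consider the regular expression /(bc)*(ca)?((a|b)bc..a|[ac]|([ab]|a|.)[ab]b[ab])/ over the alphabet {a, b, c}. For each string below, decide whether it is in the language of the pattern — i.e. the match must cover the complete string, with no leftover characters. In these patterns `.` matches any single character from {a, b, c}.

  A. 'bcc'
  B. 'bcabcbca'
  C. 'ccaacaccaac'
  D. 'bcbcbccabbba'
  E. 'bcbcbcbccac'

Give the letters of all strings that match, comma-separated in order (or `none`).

A, B, D, E

A → match
B → match
C → no match
D → match
E → match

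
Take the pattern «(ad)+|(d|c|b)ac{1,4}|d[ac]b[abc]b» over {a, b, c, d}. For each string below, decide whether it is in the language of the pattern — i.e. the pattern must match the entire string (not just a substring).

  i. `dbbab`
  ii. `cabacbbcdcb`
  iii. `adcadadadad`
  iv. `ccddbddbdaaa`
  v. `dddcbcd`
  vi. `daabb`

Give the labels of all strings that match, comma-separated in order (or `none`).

none

i → no match
ii → no match
iii → no match
iv → no match
v → no match
vi → no match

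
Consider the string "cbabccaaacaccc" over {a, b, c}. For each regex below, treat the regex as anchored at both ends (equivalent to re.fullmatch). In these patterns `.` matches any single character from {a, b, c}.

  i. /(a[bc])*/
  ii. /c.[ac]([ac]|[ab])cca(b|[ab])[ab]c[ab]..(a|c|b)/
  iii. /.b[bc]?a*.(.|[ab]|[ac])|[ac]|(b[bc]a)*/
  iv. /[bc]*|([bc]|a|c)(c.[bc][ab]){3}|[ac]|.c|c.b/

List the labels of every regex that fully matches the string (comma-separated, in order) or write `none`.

ii

i → no match
ii → match
iii → no match
iv → no match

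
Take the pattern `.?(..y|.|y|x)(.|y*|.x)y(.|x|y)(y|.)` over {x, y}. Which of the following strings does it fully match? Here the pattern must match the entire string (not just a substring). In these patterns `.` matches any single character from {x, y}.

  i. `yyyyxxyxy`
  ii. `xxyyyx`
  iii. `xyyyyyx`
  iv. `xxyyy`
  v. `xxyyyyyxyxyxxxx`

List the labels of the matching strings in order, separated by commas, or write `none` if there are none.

i, ii, iii, iv

i → match
ii → match
iii → match
iv → match
v → no match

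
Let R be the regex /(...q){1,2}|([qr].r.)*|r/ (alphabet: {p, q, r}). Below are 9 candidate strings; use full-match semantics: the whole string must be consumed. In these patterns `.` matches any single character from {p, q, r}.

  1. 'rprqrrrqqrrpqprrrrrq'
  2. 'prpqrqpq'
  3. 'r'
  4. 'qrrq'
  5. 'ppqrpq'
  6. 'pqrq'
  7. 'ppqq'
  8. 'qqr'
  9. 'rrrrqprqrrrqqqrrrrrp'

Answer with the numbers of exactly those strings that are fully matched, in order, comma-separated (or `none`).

1 → match
2. 'prpqrqpq' → match
3. 'r' → match
4. 'qrrq' → match
5. 'ppqrpq' → no match
6. 'pqrq' → match
7. 'ppqq' → match
8. 'qqr' → no match
9 → match

1, 2, 3, 4, 6, 7, 9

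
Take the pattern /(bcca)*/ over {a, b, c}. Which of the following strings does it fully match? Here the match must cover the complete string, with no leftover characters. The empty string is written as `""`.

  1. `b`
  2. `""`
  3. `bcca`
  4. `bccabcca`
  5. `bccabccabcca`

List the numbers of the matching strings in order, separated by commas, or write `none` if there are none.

1 → no match
2 → match
3 → match
4 → match
5 → match

2, 3, 4, 5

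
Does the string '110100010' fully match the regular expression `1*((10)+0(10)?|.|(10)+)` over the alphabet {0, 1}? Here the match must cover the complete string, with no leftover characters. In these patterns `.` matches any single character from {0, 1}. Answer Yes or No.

No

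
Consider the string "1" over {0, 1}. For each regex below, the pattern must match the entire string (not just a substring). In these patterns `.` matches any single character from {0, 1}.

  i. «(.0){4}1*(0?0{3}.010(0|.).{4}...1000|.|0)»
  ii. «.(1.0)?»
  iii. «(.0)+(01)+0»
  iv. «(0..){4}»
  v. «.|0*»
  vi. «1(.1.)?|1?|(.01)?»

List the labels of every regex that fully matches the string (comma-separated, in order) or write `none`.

ii, v, vi

i → no match
ii → match
iii → no match — must end with "010"
iv → no match — must start with "0"
v → match
vi → match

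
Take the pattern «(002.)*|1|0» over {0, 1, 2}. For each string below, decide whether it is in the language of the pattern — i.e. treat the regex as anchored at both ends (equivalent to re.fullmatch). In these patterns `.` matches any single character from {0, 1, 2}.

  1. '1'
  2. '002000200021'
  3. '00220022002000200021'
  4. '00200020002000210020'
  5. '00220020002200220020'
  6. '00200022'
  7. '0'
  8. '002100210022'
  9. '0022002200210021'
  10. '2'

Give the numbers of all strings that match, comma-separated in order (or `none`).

1 → match
2 → match
3 → match
4 → match
5 → match
6 → match
7 → match
8 → match
9 → match
10 → no match

1, 2, 3, 4, 5, 6, 7, 8, 9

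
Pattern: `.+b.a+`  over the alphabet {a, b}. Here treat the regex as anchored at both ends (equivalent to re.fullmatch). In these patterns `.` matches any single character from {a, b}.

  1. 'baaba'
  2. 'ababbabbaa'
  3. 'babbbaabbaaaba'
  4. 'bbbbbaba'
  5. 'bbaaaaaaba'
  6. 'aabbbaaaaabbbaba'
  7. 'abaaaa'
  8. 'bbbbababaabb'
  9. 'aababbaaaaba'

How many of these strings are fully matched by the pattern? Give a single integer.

1 → no match
2 → match
3 → no match
4 → no match
5 → no match
6 → no match
7 → match
8 → no match — must end with 'a'
9 → no match
Total matched: 2

2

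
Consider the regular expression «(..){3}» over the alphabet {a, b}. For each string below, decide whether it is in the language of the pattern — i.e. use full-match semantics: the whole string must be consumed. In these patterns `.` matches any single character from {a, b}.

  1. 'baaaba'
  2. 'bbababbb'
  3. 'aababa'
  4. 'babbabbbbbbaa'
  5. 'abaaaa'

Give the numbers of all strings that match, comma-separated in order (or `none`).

1, 3, 5

1 → match
2 → no match
3 → match
4 → no match
5 → match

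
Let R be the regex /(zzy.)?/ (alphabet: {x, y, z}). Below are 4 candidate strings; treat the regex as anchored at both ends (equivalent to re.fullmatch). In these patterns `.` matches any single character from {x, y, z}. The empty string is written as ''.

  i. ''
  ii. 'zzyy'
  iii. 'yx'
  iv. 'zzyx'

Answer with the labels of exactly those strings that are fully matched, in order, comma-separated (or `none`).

i → match
ii → match
iii → no match
iv → match

i, ii, iv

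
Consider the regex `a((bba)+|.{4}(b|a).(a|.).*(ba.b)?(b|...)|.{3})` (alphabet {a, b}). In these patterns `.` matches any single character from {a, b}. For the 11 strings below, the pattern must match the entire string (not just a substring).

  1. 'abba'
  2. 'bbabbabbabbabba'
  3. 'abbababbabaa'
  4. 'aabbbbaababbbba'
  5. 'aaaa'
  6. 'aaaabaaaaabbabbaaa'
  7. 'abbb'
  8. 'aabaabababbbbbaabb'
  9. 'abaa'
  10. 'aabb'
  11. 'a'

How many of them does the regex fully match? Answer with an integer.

9

1 → match
2 → no match — must start with 'a'
3 → match
4 → match
5 → match
6 → match
7 → match
8 → match
9 → match
10 → match
11 → no match
Total matched: 9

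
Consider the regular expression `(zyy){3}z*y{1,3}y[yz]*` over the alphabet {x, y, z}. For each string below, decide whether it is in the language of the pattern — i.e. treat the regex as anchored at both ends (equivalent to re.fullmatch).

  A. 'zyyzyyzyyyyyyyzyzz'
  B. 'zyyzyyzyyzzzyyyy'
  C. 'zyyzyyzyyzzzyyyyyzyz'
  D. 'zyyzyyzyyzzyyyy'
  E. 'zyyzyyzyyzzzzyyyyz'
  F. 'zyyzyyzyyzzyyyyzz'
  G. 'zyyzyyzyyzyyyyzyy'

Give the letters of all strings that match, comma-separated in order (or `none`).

A, B, C, D, E, F, G

A → match
B → match
C → match
D → match
E → match
F → match
G → match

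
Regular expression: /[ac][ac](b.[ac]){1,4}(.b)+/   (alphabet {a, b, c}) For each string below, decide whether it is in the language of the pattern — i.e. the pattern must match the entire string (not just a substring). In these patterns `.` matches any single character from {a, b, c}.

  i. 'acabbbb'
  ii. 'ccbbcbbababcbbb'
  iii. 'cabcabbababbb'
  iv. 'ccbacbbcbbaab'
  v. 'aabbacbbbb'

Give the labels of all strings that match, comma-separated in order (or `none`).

i → no match
ii → match
iii → match
iv → match
v → no match

ii, iii, iv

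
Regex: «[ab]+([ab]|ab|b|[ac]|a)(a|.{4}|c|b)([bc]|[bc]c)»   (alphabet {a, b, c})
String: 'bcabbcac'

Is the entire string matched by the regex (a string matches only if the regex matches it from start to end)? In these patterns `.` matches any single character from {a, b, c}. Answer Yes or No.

No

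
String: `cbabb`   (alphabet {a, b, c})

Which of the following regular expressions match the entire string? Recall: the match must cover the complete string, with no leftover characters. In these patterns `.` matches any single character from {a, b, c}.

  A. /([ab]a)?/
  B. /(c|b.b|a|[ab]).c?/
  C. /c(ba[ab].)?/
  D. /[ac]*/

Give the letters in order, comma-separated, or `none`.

A → no match
B → no match
C → match
D → no match

C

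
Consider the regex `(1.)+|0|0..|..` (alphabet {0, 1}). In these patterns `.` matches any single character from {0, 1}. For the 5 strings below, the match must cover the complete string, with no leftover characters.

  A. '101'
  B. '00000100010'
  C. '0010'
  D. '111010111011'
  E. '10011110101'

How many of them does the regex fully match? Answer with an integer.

A → no match
B → no match
C → no match
D → match
E → no match
Total matched: 1

1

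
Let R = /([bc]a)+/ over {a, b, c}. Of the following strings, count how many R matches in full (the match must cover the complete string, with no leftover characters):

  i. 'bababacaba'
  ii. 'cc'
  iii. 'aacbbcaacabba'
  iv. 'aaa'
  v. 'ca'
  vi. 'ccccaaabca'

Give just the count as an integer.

2

i → match
ii → no match — must end with 'a'
iii → no match
iv → no match
v → match
vi → no match
Total matched: 2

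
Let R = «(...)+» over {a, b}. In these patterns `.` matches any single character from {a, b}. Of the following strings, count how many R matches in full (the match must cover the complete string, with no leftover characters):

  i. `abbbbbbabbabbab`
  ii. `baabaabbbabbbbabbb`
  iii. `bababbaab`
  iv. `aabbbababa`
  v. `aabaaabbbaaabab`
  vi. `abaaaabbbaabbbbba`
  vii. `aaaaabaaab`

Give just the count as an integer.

4

i → match
ii → match
iii → match
iv → no match
v → match
vi → no match
vii → no match
Total matched: 4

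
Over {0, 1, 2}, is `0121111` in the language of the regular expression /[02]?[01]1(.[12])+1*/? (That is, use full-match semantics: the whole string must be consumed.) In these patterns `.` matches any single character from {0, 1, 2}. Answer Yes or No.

Yes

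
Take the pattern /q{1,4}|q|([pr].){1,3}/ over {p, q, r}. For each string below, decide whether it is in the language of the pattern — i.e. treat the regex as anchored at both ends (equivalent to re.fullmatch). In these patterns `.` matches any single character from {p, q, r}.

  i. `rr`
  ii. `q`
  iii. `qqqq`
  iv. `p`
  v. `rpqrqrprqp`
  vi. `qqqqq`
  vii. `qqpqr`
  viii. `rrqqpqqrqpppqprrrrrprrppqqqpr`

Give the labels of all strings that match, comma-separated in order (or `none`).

i → match
ii → match
iii → match
iv → no match
v → no match
vi → no match
vii → no match
viii → no match

i, ii, iii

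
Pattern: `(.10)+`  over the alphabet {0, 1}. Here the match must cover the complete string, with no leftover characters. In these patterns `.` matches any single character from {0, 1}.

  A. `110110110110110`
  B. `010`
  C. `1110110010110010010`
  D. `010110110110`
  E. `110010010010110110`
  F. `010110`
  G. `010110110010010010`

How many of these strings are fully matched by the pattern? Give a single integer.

A → match
B → match
C → no match
D → match
E → match
F → match
G → match
Total matched: 6

6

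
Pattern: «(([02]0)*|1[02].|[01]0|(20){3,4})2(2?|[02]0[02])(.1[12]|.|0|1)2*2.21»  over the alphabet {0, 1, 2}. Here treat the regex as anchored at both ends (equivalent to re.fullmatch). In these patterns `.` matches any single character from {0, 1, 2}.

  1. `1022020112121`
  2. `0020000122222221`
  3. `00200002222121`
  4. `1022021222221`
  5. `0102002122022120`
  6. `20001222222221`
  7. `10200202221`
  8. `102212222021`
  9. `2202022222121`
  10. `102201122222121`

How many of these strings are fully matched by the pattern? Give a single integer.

1 → match
2 → match
3 → match
4 → match
5 → no match — must end with `21`
6 → match
7. `10200202221` → match
8. `102212222021` → match
9 → match
10 → match
Total matched: 9

9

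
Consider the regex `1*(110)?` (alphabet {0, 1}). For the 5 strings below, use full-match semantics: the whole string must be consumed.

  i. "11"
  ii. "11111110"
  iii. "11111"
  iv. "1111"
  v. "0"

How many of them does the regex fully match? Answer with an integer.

i → match
ii → match
iii → match
iv → match
v → no match
Total matched: 4

4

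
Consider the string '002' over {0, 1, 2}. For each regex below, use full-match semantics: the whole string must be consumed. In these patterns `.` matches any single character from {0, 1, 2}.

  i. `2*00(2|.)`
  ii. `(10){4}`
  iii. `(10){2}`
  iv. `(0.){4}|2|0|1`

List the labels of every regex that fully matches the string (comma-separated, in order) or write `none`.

i

i → match
ii → no match — must start with '10'
iii → no match — must start with '10'
iv → no match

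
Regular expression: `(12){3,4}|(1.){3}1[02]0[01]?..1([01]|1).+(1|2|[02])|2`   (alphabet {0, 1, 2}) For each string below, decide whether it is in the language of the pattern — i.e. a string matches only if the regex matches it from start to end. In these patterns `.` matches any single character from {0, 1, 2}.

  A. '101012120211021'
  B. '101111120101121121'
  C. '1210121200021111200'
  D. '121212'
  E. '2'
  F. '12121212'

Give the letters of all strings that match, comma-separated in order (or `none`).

A → match
B → match
C → match
D → match
E → match
F → match

A, B, C, D, E, F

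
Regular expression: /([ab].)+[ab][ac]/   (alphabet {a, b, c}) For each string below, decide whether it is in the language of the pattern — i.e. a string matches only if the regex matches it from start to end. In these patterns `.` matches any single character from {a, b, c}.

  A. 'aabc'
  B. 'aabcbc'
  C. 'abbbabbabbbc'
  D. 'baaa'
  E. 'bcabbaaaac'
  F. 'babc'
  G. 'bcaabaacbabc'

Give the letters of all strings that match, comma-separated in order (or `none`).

A, B, C, D, E, F, G

A → match
B → match
C → match
D → match
E → match
F → match
G → match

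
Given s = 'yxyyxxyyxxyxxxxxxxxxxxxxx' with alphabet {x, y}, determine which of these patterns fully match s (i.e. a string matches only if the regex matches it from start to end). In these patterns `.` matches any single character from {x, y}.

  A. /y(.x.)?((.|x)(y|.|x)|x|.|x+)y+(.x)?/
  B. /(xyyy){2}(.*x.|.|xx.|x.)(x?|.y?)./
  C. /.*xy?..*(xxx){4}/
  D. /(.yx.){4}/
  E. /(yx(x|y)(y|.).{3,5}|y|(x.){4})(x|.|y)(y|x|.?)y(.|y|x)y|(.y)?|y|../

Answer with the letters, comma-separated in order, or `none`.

C

A → no match
B → no match — must start with 'xyyy'
C → match
D → no match
E → no match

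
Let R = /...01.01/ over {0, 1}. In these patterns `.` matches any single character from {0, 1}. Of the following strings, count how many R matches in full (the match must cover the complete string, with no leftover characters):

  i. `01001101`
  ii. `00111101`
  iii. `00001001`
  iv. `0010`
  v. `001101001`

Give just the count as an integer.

i. `01001101` → match
ii. `00111101` → no match
iii. `00001001` → match
iv. `0010` → no match — must end with `01`
v. `001101001` → no match
Total matched: 2

2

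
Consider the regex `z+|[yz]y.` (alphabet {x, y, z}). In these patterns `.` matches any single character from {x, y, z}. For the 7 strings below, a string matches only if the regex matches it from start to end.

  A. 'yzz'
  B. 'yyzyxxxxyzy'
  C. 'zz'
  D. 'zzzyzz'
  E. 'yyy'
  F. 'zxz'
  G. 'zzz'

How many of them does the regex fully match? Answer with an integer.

3

A → no match
B → no match
C → match
D → no match
E → match
F → no match
G → match
Total matched: 3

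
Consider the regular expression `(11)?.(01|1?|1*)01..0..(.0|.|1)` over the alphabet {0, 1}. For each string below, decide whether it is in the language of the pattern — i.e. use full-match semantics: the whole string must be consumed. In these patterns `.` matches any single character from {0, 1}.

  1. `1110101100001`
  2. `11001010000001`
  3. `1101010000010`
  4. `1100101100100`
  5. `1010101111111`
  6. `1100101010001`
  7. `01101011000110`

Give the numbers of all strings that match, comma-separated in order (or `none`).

1 → match
2 → no match
3 → match
4 → match
5 → no match
6 → match
7 → no match

1, 3, 4, 6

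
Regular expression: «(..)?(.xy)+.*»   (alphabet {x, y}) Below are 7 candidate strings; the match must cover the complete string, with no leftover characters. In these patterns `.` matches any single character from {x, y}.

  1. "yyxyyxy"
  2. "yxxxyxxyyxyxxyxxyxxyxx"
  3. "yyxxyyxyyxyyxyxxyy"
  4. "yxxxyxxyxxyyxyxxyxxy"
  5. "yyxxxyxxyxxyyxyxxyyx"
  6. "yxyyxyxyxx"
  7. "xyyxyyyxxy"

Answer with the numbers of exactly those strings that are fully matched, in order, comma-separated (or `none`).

1 → no match
2 → match
3 → match
4 → match
5 → no match
6 → match
7 → match

2, 3, 4, 6, 7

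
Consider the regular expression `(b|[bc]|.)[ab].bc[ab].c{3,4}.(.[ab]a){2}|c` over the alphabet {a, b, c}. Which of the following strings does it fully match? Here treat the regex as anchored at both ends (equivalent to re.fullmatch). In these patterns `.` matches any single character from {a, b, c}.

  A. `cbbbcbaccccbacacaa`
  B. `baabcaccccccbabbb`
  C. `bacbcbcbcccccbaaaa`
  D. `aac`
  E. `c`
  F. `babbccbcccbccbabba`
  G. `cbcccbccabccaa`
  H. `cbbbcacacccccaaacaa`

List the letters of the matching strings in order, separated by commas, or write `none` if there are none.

A → no match
B → no match
C → no match
D → no match
E → match
F → no match
G → no match
H → no match

E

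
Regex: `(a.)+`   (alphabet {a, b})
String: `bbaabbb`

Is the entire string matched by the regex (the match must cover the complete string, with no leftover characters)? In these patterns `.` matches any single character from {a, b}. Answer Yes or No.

Every match must start with `a`, but `bbaabbb` does not.

No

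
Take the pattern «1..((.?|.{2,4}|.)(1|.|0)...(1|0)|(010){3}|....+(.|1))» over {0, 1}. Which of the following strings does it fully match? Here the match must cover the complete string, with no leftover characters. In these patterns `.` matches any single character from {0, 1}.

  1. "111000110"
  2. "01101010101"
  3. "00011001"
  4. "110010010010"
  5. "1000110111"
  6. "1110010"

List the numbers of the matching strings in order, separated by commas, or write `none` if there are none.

1, 4, 5

1. "111000110" → match
2. "01101010101" → no match — must start with "1"
3. "00011001" → no match — must start with "1"
4. "110010010010" → match
5. "1000110111" → match
6. "1110010" → no match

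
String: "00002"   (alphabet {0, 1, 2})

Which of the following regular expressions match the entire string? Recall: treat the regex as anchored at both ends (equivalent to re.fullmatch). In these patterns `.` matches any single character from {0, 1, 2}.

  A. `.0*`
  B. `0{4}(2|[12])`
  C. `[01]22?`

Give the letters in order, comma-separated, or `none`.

A → no match
B → match
C → no match

B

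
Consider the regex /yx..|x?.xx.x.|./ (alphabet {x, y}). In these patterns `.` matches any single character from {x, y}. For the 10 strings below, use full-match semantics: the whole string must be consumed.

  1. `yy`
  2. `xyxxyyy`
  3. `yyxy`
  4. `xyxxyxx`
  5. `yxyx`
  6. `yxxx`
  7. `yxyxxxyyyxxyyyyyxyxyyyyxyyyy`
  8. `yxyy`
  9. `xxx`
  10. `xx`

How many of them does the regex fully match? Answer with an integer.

1 → no match
2 → no match
3 → no match
4 → match
5 → match
6 → match
7 → no match
8 → match
9 → no match
10 → no match
Total matched: 4

4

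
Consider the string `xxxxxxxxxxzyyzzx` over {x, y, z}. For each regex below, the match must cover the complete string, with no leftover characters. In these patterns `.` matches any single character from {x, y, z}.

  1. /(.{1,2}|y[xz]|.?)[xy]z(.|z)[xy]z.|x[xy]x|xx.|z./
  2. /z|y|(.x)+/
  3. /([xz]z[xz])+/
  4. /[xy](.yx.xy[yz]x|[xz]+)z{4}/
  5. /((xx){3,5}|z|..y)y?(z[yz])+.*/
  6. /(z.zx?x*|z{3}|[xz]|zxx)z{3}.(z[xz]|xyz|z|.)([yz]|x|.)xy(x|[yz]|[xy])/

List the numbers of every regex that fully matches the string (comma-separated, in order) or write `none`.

5

1 → no match
2 → no match
3 → no match
4 → no match — must end with `z`
5 → match
6 → no match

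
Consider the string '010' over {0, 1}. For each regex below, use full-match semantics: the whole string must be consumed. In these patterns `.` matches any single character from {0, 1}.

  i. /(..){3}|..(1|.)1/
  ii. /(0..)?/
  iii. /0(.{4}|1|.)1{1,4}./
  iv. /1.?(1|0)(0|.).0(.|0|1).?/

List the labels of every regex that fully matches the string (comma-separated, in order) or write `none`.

i → no match
ii → match
iii → no match
iv → no match — must start with '1'

ii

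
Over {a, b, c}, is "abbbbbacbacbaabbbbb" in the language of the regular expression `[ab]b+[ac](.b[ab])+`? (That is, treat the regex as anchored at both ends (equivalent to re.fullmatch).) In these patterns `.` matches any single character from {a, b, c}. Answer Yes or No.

Yes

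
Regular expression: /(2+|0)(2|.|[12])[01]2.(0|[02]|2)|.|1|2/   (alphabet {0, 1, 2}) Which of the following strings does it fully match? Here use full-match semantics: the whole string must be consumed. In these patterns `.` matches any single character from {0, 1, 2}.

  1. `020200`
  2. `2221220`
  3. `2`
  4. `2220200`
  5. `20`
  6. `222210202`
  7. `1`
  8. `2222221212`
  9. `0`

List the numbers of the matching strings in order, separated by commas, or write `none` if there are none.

1 → match
2 → match
3 → match
4 → match
5 → no match
6 → match
7 → match
8 → match
9 → match

1, 2, 3, 4, 6, 7, 8, 9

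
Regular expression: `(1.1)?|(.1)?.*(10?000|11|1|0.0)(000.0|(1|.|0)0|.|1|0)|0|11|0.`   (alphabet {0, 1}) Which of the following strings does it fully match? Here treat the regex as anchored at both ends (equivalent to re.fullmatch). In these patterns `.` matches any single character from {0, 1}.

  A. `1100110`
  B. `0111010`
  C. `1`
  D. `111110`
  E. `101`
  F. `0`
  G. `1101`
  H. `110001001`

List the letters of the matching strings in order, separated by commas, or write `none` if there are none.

A → match
B → match
C → no match
D → match
E → match
F → match
G → no match
H → no match

A, B, D, E, F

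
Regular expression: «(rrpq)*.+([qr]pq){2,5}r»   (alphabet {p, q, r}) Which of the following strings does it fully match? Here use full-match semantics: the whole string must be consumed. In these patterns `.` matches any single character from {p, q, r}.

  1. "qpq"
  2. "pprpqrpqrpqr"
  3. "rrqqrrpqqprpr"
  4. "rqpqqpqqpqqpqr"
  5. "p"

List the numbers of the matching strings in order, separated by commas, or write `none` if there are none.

2, 4

1 → no match — must end with "pqr"
2 → match
3 → no match — must end with "pqr"
4 → match
5 → no match — must end with "pqr"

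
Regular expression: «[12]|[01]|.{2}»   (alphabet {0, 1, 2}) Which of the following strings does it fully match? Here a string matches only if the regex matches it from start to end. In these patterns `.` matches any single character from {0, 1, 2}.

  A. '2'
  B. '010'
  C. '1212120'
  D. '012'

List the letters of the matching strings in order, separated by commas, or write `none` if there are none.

A

A → match
B → no match
C → no match
D → no match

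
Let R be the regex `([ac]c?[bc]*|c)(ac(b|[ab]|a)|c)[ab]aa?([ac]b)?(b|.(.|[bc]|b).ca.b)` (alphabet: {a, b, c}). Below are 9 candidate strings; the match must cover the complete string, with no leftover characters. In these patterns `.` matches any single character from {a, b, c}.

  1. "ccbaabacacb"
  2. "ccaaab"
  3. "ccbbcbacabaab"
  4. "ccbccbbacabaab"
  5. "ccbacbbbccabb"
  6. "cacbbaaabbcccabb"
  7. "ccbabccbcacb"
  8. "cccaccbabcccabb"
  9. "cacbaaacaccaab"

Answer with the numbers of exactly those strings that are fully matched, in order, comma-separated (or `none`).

1, 2, 3, 4, 5, 6, 9

1 → match
2 → match
3 → match
4 → match
5 → match
6 → match
7 → no match
8 → no match
9 → match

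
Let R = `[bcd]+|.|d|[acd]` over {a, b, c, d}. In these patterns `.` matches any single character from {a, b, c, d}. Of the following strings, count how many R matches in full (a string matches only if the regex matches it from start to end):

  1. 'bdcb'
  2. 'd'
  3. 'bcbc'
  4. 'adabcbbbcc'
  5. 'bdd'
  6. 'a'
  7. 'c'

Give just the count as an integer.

6

1 → match
2 → match
3 → match
4 → no match
5 → match
6 → match
7 → match
Total matched: 6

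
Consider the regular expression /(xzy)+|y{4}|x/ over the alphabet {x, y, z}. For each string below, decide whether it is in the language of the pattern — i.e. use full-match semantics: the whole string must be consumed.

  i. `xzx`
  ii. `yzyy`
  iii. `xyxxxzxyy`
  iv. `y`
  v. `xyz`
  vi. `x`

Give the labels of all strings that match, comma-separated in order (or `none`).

i → no match
ii → no match
iii → no match
iv → no match
v → no match
vi → match

vi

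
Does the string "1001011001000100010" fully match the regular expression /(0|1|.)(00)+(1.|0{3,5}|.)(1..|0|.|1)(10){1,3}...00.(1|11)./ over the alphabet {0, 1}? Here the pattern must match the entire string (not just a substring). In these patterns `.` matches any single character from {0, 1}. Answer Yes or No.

No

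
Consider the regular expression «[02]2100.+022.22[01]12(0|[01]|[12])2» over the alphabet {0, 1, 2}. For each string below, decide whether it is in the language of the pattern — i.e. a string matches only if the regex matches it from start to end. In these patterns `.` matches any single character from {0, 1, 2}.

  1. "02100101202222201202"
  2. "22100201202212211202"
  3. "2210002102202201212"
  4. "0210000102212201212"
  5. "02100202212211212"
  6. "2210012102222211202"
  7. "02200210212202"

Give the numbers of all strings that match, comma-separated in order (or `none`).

1 → match
2 → match
3 → match
4 → match
5 → match
6 → match
7 → no match

1, 2, 3, 4, 5, 6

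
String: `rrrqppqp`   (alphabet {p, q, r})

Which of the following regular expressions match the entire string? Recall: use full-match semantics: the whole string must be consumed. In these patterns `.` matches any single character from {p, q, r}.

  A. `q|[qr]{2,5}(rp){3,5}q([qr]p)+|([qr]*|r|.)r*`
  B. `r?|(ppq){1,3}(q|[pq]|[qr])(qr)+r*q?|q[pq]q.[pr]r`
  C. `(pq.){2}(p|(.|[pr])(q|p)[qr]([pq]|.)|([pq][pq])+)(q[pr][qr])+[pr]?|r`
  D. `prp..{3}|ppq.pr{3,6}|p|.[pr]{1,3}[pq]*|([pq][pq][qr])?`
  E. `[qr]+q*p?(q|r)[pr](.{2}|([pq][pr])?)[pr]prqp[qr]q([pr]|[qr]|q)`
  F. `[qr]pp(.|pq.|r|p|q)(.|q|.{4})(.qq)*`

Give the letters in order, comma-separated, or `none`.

A → no match
B → no match
C → no match
D → match
E → no match
F → no match

D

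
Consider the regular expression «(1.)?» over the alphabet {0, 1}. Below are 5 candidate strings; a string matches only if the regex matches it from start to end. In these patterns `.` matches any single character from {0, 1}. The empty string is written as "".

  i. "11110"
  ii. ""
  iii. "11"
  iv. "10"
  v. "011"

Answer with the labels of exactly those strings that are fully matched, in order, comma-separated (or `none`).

i. "11110" → no match
ii. "" → match
iii. "11" → match
iv. "10" → match
v. "011" → no match

ii, iii, iv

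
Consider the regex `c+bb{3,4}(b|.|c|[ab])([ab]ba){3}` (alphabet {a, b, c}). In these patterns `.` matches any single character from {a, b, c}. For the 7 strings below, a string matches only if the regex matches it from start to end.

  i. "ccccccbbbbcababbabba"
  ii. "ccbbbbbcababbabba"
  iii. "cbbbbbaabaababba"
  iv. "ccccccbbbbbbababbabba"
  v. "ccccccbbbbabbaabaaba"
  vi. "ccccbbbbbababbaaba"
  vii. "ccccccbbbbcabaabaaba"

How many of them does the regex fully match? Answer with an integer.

i → match
ii → match
iii → match
iv → match
v → match
vi → match
vii → match
Total matched: 7

7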